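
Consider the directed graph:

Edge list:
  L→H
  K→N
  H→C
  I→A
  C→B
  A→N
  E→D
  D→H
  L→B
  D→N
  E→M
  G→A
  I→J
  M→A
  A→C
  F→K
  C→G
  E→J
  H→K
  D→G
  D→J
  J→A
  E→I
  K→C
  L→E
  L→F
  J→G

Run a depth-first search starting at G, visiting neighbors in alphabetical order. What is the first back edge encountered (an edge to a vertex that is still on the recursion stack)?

DFS from G (visiting neighbors in alphabetical order); mark gray on enter, black on exit:
G gray
  A gray
    C gray
      B gray
      B black
      C→G: G is gray → back edge
First back edge: C → G.

C→G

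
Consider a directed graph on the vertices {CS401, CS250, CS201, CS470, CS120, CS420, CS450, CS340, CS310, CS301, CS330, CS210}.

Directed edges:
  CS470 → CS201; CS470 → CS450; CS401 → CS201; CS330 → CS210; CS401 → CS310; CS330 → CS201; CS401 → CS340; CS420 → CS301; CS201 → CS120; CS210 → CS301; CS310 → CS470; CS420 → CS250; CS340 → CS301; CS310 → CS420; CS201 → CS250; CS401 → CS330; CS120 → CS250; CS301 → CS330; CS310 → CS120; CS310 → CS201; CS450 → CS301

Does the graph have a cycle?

DFS with white/gray/black marking, starting from CS470:
CS470 gray
  CS201 gray
    CS250 gray
    CS250 black
    CS120 gray
      CS120→CS250: CS250 black — skip
    CS120 black
  CS201 black
  CS450 gray
    CS301 gray
      CS330 gray
        CS330→CS201: CS201 black — skip
        CS210 gray
          CS210→CS301: CS301 is gray → back edge
Back edge found, so a cycle exists: CS301 → CS330 → CS210 → CS301.

Yes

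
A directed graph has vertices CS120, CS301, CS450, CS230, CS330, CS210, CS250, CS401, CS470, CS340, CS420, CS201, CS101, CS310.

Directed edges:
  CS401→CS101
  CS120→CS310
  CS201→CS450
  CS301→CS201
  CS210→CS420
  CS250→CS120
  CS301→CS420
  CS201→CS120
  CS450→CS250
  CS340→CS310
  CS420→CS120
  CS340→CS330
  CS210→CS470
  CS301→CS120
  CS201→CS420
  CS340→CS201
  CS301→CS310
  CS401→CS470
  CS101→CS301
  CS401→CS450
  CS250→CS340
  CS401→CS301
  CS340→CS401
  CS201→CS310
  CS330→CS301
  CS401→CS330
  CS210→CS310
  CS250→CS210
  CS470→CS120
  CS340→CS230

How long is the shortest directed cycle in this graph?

For each vertex v, BFS finds the shortest path from v back to v.
The shortest such closed walk is CS340 → CS401 → CS450 → CS250 → CS340, length 4.

4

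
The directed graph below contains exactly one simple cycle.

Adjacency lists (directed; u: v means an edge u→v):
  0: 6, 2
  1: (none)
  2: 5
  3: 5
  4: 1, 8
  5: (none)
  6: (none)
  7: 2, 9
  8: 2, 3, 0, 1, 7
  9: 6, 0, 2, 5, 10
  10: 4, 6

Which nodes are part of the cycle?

4, 7, 8, 9, 10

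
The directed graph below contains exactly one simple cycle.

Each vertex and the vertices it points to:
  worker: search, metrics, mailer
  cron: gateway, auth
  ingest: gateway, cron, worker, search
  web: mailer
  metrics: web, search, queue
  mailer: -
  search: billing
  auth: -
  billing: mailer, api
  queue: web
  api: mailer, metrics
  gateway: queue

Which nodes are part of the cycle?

api, search, billing, metrics

DFS with gray/black marking from metrics:
metrics gray
  web gray
    mailer gray
    mailer black
  web black
  search gray
    billing gray
      billing→mailer: mailer black — skip
      api gray
        api→mailer: mailer black — skip
        api→metrics: metrics is gray → back edge
Back edge closes the cycle metrics → search → billing → api → metrics; its vertices are {api, search, billing, metrics}.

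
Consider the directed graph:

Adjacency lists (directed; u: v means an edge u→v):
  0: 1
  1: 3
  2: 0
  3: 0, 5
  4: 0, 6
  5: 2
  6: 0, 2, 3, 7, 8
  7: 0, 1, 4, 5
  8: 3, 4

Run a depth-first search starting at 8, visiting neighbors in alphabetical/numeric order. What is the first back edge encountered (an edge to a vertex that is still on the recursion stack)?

1→3

DFS from 8 (visiting neighbors in alphabetical/numeric order); mark gray on enter, black on exit:
8 gray
  3 gray
    0 gray
      1 gray
        1→3: 3 is gray → back edge
First back edge: 1 → 3.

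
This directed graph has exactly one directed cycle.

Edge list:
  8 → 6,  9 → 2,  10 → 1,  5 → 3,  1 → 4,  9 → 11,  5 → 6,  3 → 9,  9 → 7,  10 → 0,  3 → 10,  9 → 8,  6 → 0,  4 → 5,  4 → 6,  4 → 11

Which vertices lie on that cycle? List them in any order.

1, 3, 4, 5, 10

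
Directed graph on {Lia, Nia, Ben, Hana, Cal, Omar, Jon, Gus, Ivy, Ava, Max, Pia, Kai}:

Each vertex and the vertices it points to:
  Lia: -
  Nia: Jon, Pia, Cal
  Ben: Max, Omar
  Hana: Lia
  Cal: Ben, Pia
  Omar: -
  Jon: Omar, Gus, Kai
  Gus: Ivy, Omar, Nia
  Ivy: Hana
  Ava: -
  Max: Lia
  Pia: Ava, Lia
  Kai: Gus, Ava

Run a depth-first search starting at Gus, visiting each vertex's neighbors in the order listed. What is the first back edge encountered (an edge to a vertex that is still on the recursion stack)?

Jon->Gus

DFS from Gus (visiting each vertex's neighbors in the order listed); mark gray on enter, black on exit:
Gus gray
  Ivy gray
    Hana gray
      Lia gray
      Lia black
    Hana black
  Ivy black
  Omar gray
  Omar black
  Nia gray
    Jon gray
      Jon→Omar: Omar black — skip
      Jon→Gus: Gus is gray → back edge
First back edge: Jon → Gus.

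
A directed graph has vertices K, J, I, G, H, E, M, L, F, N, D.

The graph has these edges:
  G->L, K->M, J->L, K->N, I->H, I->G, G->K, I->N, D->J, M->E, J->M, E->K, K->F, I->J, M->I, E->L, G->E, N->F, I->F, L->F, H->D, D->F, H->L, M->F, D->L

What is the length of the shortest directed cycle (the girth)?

3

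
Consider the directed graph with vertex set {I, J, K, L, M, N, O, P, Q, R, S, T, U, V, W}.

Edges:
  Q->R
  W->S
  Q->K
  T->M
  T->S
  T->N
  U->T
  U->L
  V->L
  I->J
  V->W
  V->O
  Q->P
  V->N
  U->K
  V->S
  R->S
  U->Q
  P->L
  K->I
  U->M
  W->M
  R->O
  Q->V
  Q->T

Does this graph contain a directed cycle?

No

DFS with white/gray/black marking, starting from T:
T gray
  N gray
  N black
  M gray
  M black
  S gray
  S black
T black
I gray
  J gray
  J black
I black
K gray
  K→I: I black — skip
K black
L gray
L black
O gray
O black
P gray
  P→L: L black — skip
P black
Q gray
  Q→T: T black — skip
  R gray
    R→O: O black — skip
    R→S: S black — skip
  R black
  Q→K: K black — skip
  Q→P: P black — skip
  V gray
    V→L: L black — skip
    V→N: N black — skip
    W gray
      W→M: M black — skip
      W→S: S black — skip
    W black
    V→S: S black — skip
    V→O: O black — skip
  V black
Q black
U gray
  U→L: L black — skip
  U→Q: Q black — skip
  U→T: T black — skip
  U→K: K black — skip
  U→M: M black — skip
U black
Every edge goes to a white or black vertex — no back edge, so the graph is acyclic.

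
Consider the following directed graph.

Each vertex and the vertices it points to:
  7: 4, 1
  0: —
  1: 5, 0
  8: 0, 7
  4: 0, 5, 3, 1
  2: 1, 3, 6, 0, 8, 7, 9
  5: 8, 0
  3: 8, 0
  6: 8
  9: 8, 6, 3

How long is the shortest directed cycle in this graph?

4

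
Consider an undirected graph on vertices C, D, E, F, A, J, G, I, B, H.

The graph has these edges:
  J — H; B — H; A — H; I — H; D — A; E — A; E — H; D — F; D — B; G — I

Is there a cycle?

DFS, tracking each vertex's parent; an edge to a visited non-parent vertex closes a cycle.
Start from A:
visit A (parent –)
  visit H (parent A)
    visit I (parent H)
      visit G (parent I)
        G–I: parent, skip
      I–H: parent, skip
    H–A: parent, skip
    visit E (parent H)
      E–A: A visited and ≠ parent → cycle
Cycle: A – H – E – A.

Yes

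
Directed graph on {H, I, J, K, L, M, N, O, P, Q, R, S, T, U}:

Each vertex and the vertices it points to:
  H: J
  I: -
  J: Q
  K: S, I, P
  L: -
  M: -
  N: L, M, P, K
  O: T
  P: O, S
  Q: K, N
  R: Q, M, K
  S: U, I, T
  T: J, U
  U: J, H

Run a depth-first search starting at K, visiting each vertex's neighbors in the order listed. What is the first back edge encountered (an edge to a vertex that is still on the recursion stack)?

DFS from K (visiting each vertex's neighbors in the order listed); mark gray on enter, black on exit:
K gray
  S gray
    U gray
      J gray
        Q gray
          Q→K: K is gray → back edge
First back edge: Q → K.

Q→K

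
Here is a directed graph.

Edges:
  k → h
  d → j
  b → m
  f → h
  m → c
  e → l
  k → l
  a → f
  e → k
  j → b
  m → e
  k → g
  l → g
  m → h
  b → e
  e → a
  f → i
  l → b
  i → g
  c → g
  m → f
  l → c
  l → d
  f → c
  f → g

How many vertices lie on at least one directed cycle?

7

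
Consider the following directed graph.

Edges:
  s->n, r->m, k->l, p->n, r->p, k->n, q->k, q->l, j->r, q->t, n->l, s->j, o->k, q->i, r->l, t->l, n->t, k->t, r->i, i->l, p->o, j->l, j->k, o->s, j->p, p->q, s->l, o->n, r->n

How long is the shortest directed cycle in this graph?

For each vertex v, BFS finds the shortest path from v back to v.
The shortest such closed walk is j → p → o → s → j, length 4.

4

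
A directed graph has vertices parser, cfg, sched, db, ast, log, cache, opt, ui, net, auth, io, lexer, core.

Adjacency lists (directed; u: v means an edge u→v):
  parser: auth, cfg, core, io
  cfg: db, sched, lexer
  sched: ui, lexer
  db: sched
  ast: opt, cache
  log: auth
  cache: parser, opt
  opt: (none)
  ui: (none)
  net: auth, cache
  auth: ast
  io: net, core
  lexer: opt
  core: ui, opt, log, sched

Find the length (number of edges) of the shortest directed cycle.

For each vertex v, BFS finds the shortest path from v back to v.
The shortest such closed walk is parser → auth → ast → cache → parser, length 4.

4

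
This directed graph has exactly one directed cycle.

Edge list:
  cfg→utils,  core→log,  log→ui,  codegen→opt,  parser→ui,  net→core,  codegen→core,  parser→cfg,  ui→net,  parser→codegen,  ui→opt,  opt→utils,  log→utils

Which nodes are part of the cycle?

DFS with gray/black marking from ui:
ui gray
  opt gray
    utils gray
    utils black
  opt black
  net gray
    core gray
      log gray
        log→utils: utils black — skip
        log→ui: ui is gray → back edge
Back edge closes the cycle ui → net → core → log → ui; its vertices are {ui, log, net, core}.

ui, log, net, core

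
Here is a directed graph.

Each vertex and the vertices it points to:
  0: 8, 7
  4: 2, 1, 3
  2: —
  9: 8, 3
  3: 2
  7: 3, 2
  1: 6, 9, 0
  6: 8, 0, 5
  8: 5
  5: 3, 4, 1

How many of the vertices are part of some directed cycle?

A vertex is on a directed cycle iff it belongs to a strongly connected component of size ≥ 2 (or has a self-loop).
The vertices on cycles are {0, 1, 4, 5, 6, 8, 9} — 7 in total.

7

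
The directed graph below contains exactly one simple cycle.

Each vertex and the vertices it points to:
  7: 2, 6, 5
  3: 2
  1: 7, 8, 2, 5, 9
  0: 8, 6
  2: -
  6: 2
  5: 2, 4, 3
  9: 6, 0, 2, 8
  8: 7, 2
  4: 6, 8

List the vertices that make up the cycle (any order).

DFS with gray/black marking from 7:
7 gray
  2 gray
  2 black
  6 gray
    6→2: 2 black — skip
  6 black
  5 gray
    5→2: 2 black — skip
    4 gray
      4→6: 6 black — skip
      8 gray
        8→7: 7 is gray → back edge
Back edge closes the cycle 7 → 5 → 4 → 8 → 7; its vertices are {4, 5, 7, 8}.

4, 5, 7, 8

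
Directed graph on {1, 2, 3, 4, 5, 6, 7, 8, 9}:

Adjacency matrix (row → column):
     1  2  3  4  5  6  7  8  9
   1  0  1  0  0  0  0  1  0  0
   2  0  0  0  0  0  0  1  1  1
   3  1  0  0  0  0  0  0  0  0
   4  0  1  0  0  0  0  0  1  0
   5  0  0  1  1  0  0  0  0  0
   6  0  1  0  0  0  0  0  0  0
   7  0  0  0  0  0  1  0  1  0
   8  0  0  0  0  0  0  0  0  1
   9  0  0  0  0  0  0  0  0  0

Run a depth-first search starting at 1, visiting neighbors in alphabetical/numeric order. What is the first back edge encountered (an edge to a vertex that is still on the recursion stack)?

6→2

DFS from 1 (visiting neighbors in alphabetical/numeric order); mark gray on enter, black on exit:
1 gray
  2 gray
    7 gray
      6 gray
        6→2: 2 is gray → back edge
First back edge: 6 → 2.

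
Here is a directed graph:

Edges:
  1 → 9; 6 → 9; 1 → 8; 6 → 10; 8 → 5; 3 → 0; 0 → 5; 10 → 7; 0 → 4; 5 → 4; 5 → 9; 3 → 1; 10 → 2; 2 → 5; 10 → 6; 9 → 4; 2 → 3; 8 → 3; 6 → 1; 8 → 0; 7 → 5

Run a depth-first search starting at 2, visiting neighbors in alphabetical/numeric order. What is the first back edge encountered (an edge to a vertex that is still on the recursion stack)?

8→3

DFS from 2 (visiting neighbors in alphabetical/numeric order); mark gray on enter, black on exit:
2 gray
  3 gray
    0 gray
      4 gray
      4 black
      5 gray
        5→4: 4 black — skip
        9 gray
          9→4: 4 black — skip
        9 black
      5 black
    0 black
    1 gray
      8 gray
        8→0: 0 black — skip
        8→3: 3 is gray → back edge
First back edge: 8 → 3.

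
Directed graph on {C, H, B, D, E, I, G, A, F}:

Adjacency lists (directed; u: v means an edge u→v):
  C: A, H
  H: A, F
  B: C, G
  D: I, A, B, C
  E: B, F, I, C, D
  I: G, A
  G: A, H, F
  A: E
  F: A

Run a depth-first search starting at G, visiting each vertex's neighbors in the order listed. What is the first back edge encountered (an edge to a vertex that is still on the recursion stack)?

C->A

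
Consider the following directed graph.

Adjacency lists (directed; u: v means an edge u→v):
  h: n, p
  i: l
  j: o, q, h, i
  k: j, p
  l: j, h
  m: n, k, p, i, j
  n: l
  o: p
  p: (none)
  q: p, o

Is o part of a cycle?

No

o lies on a cycle iff there is a path from o back to itself.
Exploring from o, it never reaches itself; equivalently, its strongly connected component is a singleton.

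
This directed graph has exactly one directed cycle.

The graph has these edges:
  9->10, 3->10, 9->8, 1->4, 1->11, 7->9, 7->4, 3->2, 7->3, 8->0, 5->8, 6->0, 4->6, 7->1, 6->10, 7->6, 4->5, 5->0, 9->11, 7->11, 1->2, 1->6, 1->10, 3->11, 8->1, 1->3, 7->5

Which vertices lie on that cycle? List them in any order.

DFS with gray/black marking from 1:
1 gray
  10 gray
  10 black
  4 gray
    5 gray
      8 gray
        8→1: 1 is gray → back edge
Back edge closes the cycle 1 → 4 → 5 → 8 → 1; its vertices are {1, 4, 5, 8}.

1, 4, 5, 8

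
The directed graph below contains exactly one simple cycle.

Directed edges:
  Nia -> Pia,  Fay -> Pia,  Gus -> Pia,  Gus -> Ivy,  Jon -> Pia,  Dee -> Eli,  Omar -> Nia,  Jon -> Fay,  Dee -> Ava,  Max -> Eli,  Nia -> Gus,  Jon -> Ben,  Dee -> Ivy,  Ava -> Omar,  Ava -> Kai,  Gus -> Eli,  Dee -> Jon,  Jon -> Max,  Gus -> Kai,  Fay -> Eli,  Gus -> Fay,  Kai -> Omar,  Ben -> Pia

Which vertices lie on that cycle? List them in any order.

DFS with gray/black marking from Kai:
Kai gray
  Omar gray
    Nia gray
      Gus gray
        Pia gray
        Pia black
        Eli gray
        Eli black
        Fay gray
          Fay→Pia: Pia black — skip
          Fay→Eli: Eli black — skip
        Fay black
        Gus→Kai: Kai is gray → back edge
Back edge closes the cycle Kai → Omar → Nia → Gus → Kai; its vertices are {Gus, Kai, Nia, Omar}.

Gus, Kai, Nia, Omar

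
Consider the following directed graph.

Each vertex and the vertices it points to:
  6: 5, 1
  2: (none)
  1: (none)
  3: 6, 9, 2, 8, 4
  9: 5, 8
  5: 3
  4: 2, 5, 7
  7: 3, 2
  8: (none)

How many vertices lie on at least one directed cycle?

6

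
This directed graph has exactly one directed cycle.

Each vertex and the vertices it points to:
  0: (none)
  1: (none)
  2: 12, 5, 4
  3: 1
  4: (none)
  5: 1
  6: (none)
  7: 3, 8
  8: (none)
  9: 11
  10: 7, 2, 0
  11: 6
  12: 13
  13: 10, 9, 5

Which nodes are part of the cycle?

DFS with gray/black marking from 10:
10 gray
  7 gray
    3 gray
      1 gray
      1 black
    3 black
    8 gray
    8 black
  7 black
  2 gray
    12 gray
      13 gray
        13→10: 10 is gray → back edge
Back edge closes the cycle 10 → 2 → 12 → 13 → 10; its vertices are {2, 10, 12, 13}.

2, 10, 12, 13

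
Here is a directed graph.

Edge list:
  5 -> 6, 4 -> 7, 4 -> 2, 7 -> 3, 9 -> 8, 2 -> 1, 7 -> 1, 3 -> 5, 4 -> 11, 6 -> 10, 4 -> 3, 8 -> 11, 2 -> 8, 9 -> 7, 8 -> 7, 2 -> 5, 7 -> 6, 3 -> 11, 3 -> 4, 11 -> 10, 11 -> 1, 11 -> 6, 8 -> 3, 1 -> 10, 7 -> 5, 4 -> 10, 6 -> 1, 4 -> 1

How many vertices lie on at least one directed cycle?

A vertex is on a directed cycle iff it belongs to a strongly connected component of size ≥ 2 (or has a self-loop).
The vertices on cycles are {2, 3, 4, 7, 8} — 5 in total.

5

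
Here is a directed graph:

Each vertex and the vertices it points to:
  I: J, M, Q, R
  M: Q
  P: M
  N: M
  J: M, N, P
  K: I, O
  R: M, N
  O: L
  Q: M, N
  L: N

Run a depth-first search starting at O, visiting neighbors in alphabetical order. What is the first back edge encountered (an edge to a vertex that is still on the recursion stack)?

DFS from O (visiting neighbors in alphabetical order); mark gray on enter, black on exit:
O gray
  L gray
    N gray
      M gray
        Q gray
          Q→M: M is gray → back edge
First back edge: Q → M.

Q→M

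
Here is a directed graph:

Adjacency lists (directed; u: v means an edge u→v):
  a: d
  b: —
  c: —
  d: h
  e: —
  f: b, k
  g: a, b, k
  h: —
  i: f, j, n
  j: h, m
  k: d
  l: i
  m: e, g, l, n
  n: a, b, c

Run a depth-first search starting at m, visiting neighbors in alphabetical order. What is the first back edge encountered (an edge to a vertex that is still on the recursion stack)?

DFS from m (visiting neighbors in alphabetical order); mark gray on enter, black on exit:
m gray
  e gray
  e black
  g gray
    a gray
      d gray
        h gray
        h black
      d black
    a black
    b gray
    b black
    k gray
      k→d: d black — skip
    k black
  g black
  l gray
    i gray
      f gray
        f→b: b black — skip
        f→k: k black — skip
      f black
      j gray
        j→h: h black — skip
        j→m: m is gray → back edge
First back edge: j → m.

j→m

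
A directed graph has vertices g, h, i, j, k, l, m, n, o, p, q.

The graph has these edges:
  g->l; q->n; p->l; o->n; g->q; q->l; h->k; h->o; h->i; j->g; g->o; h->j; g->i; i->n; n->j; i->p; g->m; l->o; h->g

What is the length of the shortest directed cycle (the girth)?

4

For each vertex v, BFS finds the shortest path from v back to v.
The shortest such closed walk is j → g → q → n → j, length 4.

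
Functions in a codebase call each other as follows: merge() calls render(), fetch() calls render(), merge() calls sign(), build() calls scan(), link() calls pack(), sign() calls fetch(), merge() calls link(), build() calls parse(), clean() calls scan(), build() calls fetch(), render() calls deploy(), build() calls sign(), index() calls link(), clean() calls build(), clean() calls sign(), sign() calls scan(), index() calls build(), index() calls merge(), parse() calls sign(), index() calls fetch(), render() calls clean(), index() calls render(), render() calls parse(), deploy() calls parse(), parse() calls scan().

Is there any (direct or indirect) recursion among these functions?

DFS with white/gray/black marking, starting from index:
index gray
  render gray
    parse gray
      scan gray
      scan black
      sign gray
        fetch gray
          fetch→render: render is gray → back edge
Back edge found, so a cycle exists: render → parse → sign → fetch → render.

Yes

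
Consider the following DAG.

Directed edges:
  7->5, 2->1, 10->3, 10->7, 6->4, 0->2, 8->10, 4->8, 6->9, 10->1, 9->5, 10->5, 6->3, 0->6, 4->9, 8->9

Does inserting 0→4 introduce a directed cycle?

Adding 0→4 creates a cycle iff 4 can already reach 0.
Explore from 4: no path reaches 0. The graph stays acyclic.

No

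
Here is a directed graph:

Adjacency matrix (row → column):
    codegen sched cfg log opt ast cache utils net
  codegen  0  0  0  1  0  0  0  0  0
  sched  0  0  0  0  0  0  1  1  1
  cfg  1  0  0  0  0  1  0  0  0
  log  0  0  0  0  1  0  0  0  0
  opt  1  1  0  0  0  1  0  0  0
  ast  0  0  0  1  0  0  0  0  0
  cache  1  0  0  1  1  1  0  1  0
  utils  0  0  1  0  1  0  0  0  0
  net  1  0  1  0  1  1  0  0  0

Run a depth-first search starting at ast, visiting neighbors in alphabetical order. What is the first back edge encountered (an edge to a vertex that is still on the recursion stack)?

opt->ast

DFS from ast (visiting neighbors in alphabetical order); mark gray on enter, black on exit:
ast gray
  log gray
    opt gray
      opt→ast: ast is gray → back edge
First back edge: opt → ast.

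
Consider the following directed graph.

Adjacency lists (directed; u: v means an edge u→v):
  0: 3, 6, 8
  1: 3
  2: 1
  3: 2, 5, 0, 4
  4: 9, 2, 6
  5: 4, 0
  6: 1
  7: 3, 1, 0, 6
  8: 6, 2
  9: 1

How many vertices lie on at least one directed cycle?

9

A vertex is on a directed cycle iff it belongs to a strongly connected component of size ≥ 2 (or has a self-loop).
The vertices on cycles are {0, 1, 2, 3, 4, 5, 6, 8, 9} — 9 in total.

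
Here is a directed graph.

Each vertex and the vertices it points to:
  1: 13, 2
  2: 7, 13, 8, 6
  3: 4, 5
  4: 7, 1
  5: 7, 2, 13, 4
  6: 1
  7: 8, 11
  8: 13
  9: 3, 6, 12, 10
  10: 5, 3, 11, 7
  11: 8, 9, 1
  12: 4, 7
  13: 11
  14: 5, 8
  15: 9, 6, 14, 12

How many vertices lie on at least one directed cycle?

A vertex is on a directed cycle iff it belongs to a strongly connected component of size ≥ 2 (or has a self-loop).
The vertices on cycles are {1, 2, 3, 4, 5, 6, 7, 8, 9, 10, 11, 12, 13} — 13 in total.

13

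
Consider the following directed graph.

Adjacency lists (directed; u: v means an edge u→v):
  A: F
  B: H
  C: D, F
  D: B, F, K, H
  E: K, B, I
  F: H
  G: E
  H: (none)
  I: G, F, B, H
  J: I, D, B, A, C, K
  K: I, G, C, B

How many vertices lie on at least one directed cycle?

6

A vertex is on a directed cycle iff it belongs to a strongly connected component of size ≥ 2 (or has a self-loop).
The vertices on cycles are {C, D, E, G, I, K} — 6 in total.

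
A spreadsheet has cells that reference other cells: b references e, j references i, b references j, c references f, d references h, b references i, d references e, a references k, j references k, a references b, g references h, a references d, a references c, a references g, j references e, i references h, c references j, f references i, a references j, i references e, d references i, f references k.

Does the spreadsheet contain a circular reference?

No

DFS with white/gray/black marking, starting from b:
b gray
  e gray
  e black
  j gray
    j→e: e black — skip
    i gray
      h gray
      h black
      i→e: e black — skip
    i black
    k gray
    k black
  j black
  b→i: i black — skip
b black
g gray
  g→h: h black — skip
g black
f gray
  f→i: i black — skip
  f→k: k black — skip
f black
c gray
  c→j: j black — skip
  c→f: f black — skip
c black
a gray
  a→g: g black — skip
  a→b: b black — skip
  a→j: j black — skip
  a→c: c black — skip
  d gray
    d→h: h black — skip
    d→i: i black — skip
    d→e: e black — skip
  d black
  a→k: k black — skip
a black
Every edge goes to a white or black vertex — no back edge, so the graph is acyclic.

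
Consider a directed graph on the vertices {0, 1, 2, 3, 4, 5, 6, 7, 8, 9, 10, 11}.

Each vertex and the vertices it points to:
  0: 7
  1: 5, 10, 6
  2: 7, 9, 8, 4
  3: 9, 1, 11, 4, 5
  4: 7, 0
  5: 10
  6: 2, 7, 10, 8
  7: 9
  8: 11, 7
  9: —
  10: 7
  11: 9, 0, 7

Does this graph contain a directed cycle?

DFS with white/gray/black marking, starting from 8:
8 gray
  11 gray
    9 gray
    9 black
    0 gray
      7 gray
        7→9: 9 black — skip
      7 black
    0 black
    11→7: 7 black — skip
  11 black
  8→7: 7 black — skip
8 black
1 gray
  5 gray
    10 gray
      10→7: 7 black — skip
    10 black
  5 black
  1→10: 10 black — skip
  6 gray
    2 gray
      2→7: 7 black — skip
      2→9: 9 black — skip
      2→8: 8 black — skip
      4 gray
        4→7: 7 black — skip
        4→0: 0 black — skip
      4 black
    2 black
    6→7: 7 black — skip
    6→10: 10 black — skip
    6→8: 8 black — skip
  6 black
1 black
3 gray
  3→9: 9 black — skip
  3→1: 1 black — skip
  3→11: 11 black — skip
  3→4: 4 black — skip
  3→5: 5 black — skip
3 black
Every edge goes to a white or black vertex — no back edge, so the graph is acyclic.

No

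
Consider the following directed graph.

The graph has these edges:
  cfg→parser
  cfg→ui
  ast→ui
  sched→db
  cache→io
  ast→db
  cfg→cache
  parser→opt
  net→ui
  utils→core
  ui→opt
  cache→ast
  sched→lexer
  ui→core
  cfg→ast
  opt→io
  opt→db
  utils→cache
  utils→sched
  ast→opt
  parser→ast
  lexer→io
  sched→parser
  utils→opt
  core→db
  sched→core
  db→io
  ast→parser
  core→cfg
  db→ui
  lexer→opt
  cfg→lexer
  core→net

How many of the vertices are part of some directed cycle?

10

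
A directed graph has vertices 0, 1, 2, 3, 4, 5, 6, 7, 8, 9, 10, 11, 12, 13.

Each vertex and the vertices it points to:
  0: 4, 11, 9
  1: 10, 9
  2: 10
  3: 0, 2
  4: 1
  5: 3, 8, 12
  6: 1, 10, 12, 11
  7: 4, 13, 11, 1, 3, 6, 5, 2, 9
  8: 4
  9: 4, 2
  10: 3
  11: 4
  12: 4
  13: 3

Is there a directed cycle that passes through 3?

3 is on a cycle iff 3 can reach itself via ≥1 edge.
3 → 2 → 10 → 3 — yes.

Yes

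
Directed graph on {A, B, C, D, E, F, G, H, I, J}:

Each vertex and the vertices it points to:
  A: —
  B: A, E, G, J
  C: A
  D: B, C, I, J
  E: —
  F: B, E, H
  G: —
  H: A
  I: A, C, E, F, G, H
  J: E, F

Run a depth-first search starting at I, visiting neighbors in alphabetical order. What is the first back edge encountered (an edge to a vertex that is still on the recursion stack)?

J→F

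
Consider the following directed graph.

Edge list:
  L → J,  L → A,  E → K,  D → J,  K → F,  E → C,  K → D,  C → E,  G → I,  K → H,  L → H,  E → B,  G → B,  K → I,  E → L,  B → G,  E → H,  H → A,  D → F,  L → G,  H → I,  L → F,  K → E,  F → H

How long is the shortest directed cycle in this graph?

2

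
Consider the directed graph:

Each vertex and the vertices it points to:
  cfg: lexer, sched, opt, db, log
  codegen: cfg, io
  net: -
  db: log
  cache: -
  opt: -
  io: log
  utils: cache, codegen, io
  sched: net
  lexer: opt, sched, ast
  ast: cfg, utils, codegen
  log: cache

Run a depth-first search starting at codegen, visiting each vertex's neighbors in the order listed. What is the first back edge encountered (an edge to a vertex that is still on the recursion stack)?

DFS from codegen (visiting each vertex's neighbors in the order listed); mark gray on enter, black on exit:
codegen gray
  cfg gray
    lexer gray
      opt gray
      opt black
      sched gray
        net gray
        net black
      sched black
      ast gray
        ast→cfg: cfg is gray → back edge
First back edge: ast → cfg.

ast->cfg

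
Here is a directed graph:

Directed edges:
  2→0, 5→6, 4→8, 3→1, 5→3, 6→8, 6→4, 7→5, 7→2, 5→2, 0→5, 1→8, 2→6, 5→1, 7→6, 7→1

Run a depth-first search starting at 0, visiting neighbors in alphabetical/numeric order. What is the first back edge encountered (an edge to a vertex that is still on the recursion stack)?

DFS from 0 (visiting neighbors in alphabetical/numeric order); mark gray on enter, black on exit:
0 gray
  5 gray
    1 gray
      8 gray
      8 black
    1 black
    2 gray
      2→0: 0 is gray → back edge
First back edge: 2 → 0.

2->0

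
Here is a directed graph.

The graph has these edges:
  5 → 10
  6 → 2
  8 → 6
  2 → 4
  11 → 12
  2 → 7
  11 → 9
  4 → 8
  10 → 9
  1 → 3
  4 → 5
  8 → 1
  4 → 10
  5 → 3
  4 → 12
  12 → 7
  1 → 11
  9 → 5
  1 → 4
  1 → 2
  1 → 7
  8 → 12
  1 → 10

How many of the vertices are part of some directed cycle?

A vertex is on a directed cycle iff it belongs to a strongly connected component of size ≥ 2 (or has a self-loop).
The vertices on cycles are {1, 2, 4, 5, 6, 8, 9, 10} — 8 in total.

8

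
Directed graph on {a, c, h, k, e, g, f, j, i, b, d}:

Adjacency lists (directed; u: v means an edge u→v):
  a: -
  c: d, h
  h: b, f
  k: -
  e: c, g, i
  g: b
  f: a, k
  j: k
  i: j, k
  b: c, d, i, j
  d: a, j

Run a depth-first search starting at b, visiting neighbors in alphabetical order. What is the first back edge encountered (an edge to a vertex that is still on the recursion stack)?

DFS from b (visiting neighbors in alphabetical order); mark gray on enter, black on exit:
b gray
  c gray
    d gray
      a gray
      a black
      j gray
        k gray
        k black
      j black
    d black
    h gray
      h→b: b is gray → back edge
First back edge: h → b.

h→b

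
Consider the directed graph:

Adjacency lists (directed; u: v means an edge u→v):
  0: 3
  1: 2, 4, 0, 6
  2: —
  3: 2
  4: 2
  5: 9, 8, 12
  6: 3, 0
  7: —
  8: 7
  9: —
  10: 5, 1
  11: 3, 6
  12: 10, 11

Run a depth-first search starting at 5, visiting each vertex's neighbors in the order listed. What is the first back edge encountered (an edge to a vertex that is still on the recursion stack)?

DFS from 5 (visiting each vertex's neighbors in the order listed); mark gray on enter, black on exit:
5 gray
  9 gray
  9 black
  8 gray
    7 gray
    7 black
  8 black
  12 gray
    10 gray
      10→5: 5 is gray → back edge
First back edge: 10 → 5.

10→5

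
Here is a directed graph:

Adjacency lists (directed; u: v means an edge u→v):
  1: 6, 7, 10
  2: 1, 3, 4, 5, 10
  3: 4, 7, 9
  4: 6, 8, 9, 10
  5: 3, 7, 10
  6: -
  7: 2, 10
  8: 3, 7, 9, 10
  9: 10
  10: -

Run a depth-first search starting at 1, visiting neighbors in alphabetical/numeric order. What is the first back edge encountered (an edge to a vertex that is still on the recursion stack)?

DFS from 1 (visiting neighbors in alphabetical/numeric order); mark gray on enter, black on exit:
1 gray
  6 gray
  6 black
  7 gray
    2 gray
      2→1: 1 is gray → back edge
First back edge: 2 → 1.

2->1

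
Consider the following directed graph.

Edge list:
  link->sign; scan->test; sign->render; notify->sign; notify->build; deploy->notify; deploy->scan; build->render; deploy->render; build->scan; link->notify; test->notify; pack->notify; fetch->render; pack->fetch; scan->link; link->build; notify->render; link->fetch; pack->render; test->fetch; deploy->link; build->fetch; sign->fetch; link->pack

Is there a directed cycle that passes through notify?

Yes

notify is on a cycle iff notify can reach itself via ≥1 edge.
notify → build → scan → link → notify — yes.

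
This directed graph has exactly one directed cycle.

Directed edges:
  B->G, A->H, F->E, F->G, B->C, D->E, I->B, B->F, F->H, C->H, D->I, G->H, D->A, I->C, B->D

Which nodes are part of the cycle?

B, D, I

DFS with gray/black marking from B:
B gray
  D gray
    E gray
    E black
    I gray
      I→B: B is gray → back edge
Back edge closes the cycle B → D → I → B; its vertices are {B, D, I}.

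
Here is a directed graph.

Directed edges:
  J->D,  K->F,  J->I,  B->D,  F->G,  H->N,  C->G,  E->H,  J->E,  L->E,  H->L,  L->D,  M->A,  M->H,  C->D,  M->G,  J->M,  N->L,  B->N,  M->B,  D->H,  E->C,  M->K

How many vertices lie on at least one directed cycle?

A vertex is on a directed cycle iff it belongs to a strongly connected component of size ≥ 2 (or has a self-loop).
The vertices on cycles are {C, D, E, H, L, N} — 6 in total.

6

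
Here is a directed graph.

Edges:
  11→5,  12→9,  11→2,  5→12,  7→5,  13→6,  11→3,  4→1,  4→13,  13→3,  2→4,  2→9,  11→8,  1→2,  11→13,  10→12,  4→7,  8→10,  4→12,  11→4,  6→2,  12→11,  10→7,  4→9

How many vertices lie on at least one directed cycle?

11

A vertex is on a directed cycle iff it belongs to a strongly connected component of size ≥ 2 (or has a self-loop).
The vertices on cycles are {1, 2, 4, 5, 6, 7, 8, 10, 11, 12, 13} — 11 in total.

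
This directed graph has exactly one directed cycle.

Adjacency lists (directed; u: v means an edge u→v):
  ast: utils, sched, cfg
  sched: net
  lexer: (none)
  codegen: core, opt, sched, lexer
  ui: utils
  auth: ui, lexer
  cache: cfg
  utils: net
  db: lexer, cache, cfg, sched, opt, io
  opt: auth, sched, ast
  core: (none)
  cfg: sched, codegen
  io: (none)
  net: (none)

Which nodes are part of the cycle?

DFS with gray/black marking from opt:
opt gray
  auth gray
    ui gray
      utils gray
        net gray
        net black
      utils black
    ui black
    lexer gray
    lexer black
  auth black
  sched gray
    sched→net: net black — skip
  sched black
  ast gray
    ast→utils: utils black — skip
    ast→sched: sched black — skip
    cfg gray
      cfg→sched: sched black — skip
      codegen gray
        core gray
        core black
        codegen→opt: opt is gray → back edge
Back edge closes the cycle opt → ast → cfg → codegen → opt; its vertices are {ast, cfg, opt, codegen}.

ast, cfg, opt, codegen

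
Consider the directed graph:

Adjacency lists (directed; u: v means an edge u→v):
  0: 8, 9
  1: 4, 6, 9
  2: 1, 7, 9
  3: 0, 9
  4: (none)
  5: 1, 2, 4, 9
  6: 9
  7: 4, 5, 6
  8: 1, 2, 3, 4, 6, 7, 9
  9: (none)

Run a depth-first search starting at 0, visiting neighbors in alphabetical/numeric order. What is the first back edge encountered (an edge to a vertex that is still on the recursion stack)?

5→2

DFS from 0 (visiting neighbors in alphabetical/numeric order); mark gray on enter, black on exit:
0 gray
  8 gray
    1 gray
      4 gray
      4 black
      6 gray
        9 gray
        9 black
      6 black
      1→9: 9 black — skip
    1 black
    2 gray
      2→1: 1 black — skip
      7 gray
        7→4: 4 black — skip
        5 gray
          5→1: 1 black — skip
          5→2: 2 is gray → back edge
First back edge: 5 → 2.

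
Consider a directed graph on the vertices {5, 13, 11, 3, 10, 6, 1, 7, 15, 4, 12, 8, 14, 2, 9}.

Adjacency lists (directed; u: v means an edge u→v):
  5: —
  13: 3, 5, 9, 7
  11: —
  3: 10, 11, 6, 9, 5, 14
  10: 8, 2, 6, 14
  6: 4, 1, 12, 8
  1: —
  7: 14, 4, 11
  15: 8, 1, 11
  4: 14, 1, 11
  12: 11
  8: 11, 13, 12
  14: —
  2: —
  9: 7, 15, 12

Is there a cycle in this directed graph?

DFS with white/gray/black marking, starting from 2:
2 gray
2 black
5 gray
5 black
13 gray
  3 gray
    10 gray
      8 gray
        11 gray
        11 black
        8→13: 13 is gray → back edge
Back edge found, so a cycle exists: 13 → 3 → 10 → 8 → 13.

Yes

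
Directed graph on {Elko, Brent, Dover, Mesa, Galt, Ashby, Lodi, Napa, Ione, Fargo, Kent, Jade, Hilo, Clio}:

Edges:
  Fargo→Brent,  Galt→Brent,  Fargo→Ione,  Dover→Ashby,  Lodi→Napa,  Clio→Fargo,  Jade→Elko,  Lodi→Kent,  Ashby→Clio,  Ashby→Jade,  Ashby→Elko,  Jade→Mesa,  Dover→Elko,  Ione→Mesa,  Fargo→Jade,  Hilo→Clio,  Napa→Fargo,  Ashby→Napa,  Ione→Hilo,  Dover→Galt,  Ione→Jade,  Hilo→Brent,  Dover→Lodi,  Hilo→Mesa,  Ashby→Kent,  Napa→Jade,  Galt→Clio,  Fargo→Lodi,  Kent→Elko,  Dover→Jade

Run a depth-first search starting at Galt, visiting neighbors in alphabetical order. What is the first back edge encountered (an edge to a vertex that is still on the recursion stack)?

Hilo->Clio

DFS from Galt (visiting neighbors in alphabetical order); mark gray on enter, black on exit:
Galt gray
  Brent gray
  Brent black
  Clio gray
    Fargo gray
      Fargo→Brent: Brent black — skip
      Ione gray
        Hilo gray
          Hilo→Brent: Brent black — skip
          Hilo→Clio: Clio is gray → back edge
First back edge: Hilo → Clio.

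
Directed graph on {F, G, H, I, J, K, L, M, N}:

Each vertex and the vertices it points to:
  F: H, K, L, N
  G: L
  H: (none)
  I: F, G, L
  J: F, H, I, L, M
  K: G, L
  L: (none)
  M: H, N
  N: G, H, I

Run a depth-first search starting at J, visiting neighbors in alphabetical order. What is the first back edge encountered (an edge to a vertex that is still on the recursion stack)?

I->F

DFS from J (visiting neighbors in alphabetical order); mark gray on enter, black on exit:
J gray
  F gray
    H gray
    H black
    K gray
      G gray
        L gray
        L black
      G black
      K→L: L black — skip
    K black
    F→L: L black — skip
    N gray
      N→G: G black — skip
      N→H: H black — skip
      I gray
        I→F: F is gray → back edge
First back edge: I → F.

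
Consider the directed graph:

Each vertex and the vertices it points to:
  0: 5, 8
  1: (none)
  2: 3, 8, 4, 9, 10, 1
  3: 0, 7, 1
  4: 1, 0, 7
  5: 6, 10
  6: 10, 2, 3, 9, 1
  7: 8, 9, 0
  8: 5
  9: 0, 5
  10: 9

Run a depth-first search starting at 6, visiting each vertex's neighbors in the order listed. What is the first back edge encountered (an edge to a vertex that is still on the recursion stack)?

DFS from 6 (visiting each vertex's neighbors in the order listed); mark gray on enter, black on exit:
6 gray
  10 gray
    9 gray
      0 gray
        5 gray
          5→6: 6 is gray → back edge
First back edge: 5 → 6.

5->6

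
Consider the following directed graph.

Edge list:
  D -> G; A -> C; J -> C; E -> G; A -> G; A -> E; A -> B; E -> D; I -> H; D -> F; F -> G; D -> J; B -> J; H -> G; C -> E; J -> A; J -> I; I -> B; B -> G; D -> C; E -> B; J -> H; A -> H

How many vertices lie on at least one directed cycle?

A vertex is on a directed cycle iff it belongs to a strongly connected component of size ≥ 2 (or has a self-loop).
The vertices on cycles are {A, B, C, D, E, I, J} — 7 in total.

7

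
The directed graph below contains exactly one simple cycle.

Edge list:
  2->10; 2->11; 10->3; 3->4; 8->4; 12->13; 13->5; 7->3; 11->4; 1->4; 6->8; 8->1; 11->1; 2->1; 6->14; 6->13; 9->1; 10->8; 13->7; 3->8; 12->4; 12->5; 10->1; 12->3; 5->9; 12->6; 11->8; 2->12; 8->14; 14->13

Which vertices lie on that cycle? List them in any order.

3, 7, 8, 13, 14

DFS with gray/black marking from 13:
13 gray
  7 gray
    3 gray
      8 gray
        4 gray
        4 black
        1 gray
          1→4: 4 black — skip
        1 black
        14 gray
          14→13: 13 is gray → back edge
Back edge closes the cycle 13 → 7 → 3 → 8 → 14 → 13; its vertices are {3, 7, 8, 13, 14}.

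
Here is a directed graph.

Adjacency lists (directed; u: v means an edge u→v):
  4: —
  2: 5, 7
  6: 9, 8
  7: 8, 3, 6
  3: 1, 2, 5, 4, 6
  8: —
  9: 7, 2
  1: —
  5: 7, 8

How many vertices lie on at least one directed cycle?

A vertex is on a directed cycle iff it belongs to a strongly connected component of size ≥ 2 (or has a self-loop).
The vertices on cycles are {2, 3, 5, 6, 7, 9} — 6 in total.

6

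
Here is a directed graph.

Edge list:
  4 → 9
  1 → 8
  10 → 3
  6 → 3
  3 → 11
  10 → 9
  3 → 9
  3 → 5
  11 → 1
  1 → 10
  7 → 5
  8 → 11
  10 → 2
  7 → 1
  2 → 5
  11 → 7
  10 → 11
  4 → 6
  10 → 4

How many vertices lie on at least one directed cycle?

8

A vertex is on a directed cycle iff it belongs to a strongly connected component of size ≥ 2 (or has a self-loop).
The vertices on cycles are {1, 3, 4, 6, 7, 8, 10, 11} — 8 in total.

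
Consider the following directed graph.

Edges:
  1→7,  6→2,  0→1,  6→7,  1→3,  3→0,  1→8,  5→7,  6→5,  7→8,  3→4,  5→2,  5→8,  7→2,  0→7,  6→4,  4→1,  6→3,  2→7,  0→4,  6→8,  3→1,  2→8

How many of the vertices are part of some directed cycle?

A vertex is on a directed cycle iff it belongs to a strongly connected component of size ≥ 2 (or has a self-loop).
The vertices on cycles are {0, 1, 2, 3, 4, 7} — 6 in total.

6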